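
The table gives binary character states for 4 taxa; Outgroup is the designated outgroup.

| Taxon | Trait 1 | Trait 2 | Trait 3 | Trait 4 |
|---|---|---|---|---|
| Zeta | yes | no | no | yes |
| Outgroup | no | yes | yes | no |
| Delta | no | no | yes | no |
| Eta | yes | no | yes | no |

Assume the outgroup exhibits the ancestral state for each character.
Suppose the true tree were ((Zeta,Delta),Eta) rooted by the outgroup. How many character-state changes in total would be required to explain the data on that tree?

Map each character onto ((Zeta,Delta),Eta) (rooted by Outgroup) and count the minimum state changes it requires (Fitch parsimony):
Trait 1: 2; Trait 2: 1; Trait 3: 1; Trait 4: 1.
Total tree length = 5.

5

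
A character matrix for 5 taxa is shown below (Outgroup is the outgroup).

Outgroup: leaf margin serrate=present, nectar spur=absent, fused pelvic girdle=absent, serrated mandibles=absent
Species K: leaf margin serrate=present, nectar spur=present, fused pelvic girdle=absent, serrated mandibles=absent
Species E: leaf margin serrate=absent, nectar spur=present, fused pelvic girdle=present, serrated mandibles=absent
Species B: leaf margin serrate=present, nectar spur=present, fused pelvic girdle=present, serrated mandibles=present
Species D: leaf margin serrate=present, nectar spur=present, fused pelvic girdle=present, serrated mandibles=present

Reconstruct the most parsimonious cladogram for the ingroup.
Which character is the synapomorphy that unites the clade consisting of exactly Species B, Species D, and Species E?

Character polarity is set by the outgroup: the derived state is whichever differs from the outgroup's state, so for leaf margin serrate the derived state is 'absent', and for the remaining characters it is 'present'.
leaf margin serrate: derived state 'absent' in Species E only — an autapomorphy, so it tells us nothing about relationships among taxa.
nectar spur (derived state 'present') is shared by all ingroup taxa — unites the whole ingroup.
fused pelvic girdle (derived state 'present') is shared by Species B, Species D, and Species E — a synapomorphy uniting that clade.
serrated mandibles: derived state 'present' in Species B and Species D only — synapomorphy for {Species B, Species D}.
Most parsimonious ingroup topology: (Species K,(Species E,(Species B,Species D))).
The clade {Species B, Species D, Species E} is supported by fused pelvic girdle: its derived state 'present' occurs in exactly those taxa and in no other taxon (including the outgroup).

fused pelvic girdle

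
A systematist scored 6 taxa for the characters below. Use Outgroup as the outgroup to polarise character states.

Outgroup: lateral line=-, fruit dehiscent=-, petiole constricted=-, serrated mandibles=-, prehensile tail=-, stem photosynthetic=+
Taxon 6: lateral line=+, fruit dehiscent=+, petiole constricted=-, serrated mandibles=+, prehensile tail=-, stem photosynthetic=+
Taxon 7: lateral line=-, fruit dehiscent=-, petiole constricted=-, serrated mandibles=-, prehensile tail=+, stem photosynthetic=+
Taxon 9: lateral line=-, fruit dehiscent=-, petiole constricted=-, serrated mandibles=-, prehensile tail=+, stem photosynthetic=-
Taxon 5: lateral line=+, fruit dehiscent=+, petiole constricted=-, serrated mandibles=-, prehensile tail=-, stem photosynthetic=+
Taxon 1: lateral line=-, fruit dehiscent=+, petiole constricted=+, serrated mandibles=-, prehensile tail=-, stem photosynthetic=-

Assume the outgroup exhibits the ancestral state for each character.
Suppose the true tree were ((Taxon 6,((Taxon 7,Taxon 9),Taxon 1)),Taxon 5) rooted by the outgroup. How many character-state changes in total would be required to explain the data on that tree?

Map each character onto ((Taxon 6,((Taxon 7,Taxon 9),Taxon 1)),Taxon 5) (rooted by Outgroup) and count the minimum state changes it requires (Fitch parsimony):
lateral line: 2; fruit dehiscent: 2; petiole constricted: 1; serrated mandibles: 1; prehensile tail: 1; stem photosynthetic: 2.
Total tree length = 9.

9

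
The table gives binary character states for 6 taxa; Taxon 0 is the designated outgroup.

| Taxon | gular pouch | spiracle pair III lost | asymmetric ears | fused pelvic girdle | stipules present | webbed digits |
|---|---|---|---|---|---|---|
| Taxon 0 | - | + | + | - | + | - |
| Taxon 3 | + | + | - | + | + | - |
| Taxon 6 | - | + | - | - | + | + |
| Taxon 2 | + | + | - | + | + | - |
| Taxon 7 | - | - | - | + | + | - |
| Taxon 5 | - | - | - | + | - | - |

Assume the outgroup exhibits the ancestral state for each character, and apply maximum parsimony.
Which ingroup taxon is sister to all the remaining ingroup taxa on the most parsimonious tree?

Taxon 6

Character polarity is set by the outgroup: the derived state is whichever differs from the outgroup's state, so for spiracle pair III lost, asymmetric ears, stipules present the derived state is '-', and for the remaining characters it is '+'.
Only Taxon 2 and Taxon 3 show the derived state '+' for gular pouch, supporting them as a clade.
spiracle pair III lost (derived state '-') is shared by Taxon 5 and Taxon 7 — a synapomorphy uniting that clade.
asymmetric ears (derived state '-') is shared by all ingroup taxa — unites the whole ingroup.
fused pelvic girdle (derived state '+') is shared by Taxon 2, Taxon 3, Taxon 5, and Taxon 7 — a synapomorphy uniting that clade.
stipules present (derived state '-') is unique to Taxon 5 (autapomorphy; uninformative for grouping).
webbed digits (derived state '+') is unique to Taxon 6 (autapomorphy; uninformative for grouping).
Most parsimonious ingroup topology: (((Taxon 3,Taxon 2),(Taxon 7,Taxon 5)),Taxon 6).
Taxon 6 is sister to the clade containing all other ingroup taxa, so it is the earliest-diverging (most basal) ingroup lineage.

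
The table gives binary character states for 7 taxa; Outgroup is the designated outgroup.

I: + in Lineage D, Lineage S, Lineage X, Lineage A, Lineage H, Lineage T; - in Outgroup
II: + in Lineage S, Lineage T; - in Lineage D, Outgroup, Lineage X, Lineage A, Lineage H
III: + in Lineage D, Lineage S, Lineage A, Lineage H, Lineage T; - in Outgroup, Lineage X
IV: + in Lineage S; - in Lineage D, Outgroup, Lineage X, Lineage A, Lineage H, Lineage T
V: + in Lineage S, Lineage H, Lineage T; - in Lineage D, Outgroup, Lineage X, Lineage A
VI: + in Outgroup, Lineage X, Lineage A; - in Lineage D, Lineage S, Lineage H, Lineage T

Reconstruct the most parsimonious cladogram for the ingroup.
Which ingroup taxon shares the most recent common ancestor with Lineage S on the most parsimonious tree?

Character polarity is set by the outgroup: the derived state is whichever differs from the outgroup's state, so for VI the derived state is '-', and for the remaining characters it is '+'.
I (derived state '+') is shared by all ingroup taxa — unites the whole ingroup.
II (derived state '+') is shared by Lineage S and Lineage T — a synapomorphy uniting that clade.
Only Lineage A, Lineage D, Lineage H, Lineage S, and Lineage T show the derived state '+' for III, supporting them as a clade.
IV: derived state '+' in Lineage S only — an autapomorphy, so it tells us nothing about relationships among taxa.
Only Lineage H, Lineage S, and Lineage T show the derived state '+' for V, supporting them as a clade.
VI: derived state '-' in Lineage D, Lineage H, Lineage S, and Lineage T only — synapomorphy for {Lineage D, Lineage H, Lineage S, Lineage T}.
Most parsimonious ingroup topology: ((Lineage A,(((Lineage T,Lineage S),Lineage H),Lineage D)),Lineage X).
Lineage S and Lineage T form a cherry on this tree, so they are sister taxa.

Lineage T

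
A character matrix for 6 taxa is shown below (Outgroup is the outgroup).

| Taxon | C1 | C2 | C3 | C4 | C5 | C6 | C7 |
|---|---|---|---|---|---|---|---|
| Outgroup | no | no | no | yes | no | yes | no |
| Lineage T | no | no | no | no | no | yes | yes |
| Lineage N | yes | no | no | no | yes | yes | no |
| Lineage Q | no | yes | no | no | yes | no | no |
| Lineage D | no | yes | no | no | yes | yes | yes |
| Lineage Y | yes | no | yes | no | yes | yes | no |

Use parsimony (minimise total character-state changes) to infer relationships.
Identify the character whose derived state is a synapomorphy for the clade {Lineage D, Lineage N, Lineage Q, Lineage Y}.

Character polarity is set by the outgroup: the derived state is whichever differs from the outgroup's state, so for C4, C6 the derived state is 'no', and for the remaining characters it is 'yes'.
C1: derived state 'yes' in Lineage N and Lineage Y only — synapomorphy for {Lineage N, Lineage Y}.
Only Lineage D and Lineage Q show the derived state 'yes' for C2, supporting them as a clade.
C3: derived state 'yes' in Lineage Y only — an autapomorphy, so it tells us nothing about relationships among taxa.
All ingroup taxa share the derived state 'no' for C4; it defines the ingroup but does not resolve relationships within it.
Only Lineage D, Lineage N, Lineage Q, and Lineage Y show the derived state 'yes' for C5, supporting them as a clade.
C6: derived state 'no' in Lineage Q only — an autapomorphy, so it tells us nothing about relationships among taxa.
C7 groups Lineage D and Lineage T, which is incompatible with the clades supported by the remaining characters; treating it as convergent (homoplasy) costs fewer steps than any alternative tree.
Most parsimonious ingroup topology: (Lineage T,((Lineage N,Lineage Y),(Lineage Q,Lineage D))).
The clade {Lineage D, Lineage N, Lineage Q, Lineage Y} is supported by C5: its derived state 'yes' occurs in exactly those taxa and in no other taxon (including the outgroup).

C5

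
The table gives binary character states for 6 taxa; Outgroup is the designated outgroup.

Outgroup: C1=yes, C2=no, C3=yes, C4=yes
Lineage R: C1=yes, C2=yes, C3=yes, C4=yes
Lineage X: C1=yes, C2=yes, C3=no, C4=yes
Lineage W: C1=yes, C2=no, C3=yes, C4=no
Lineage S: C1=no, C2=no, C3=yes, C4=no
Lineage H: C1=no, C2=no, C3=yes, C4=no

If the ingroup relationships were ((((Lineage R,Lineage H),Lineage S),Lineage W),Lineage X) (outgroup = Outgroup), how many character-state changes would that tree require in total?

7

Map each character onto ((((Lineage R,Lineage H),Lineage S),Lineage W),Lineage X) (rooted by Outgroup) and count the minimum state changes it requires (Fitch parsimony):
C1: 2; C2: 2; C3: 1; C4: 2.
Total tree length = 7.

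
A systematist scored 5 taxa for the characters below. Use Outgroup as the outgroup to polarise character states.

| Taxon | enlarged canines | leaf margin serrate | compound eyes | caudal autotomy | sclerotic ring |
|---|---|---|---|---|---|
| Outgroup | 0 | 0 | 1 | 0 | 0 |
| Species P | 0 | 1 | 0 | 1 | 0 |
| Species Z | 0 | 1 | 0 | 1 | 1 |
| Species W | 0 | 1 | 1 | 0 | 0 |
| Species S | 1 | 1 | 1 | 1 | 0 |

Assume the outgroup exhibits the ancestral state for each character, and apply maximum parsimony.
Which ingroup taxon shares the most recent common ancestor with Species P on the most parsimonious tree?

Species Z

Character polarity is set by the outgroup: the derived state is whichever differs from the outgroup's state, so for compound eyes the derived state is '0', and for the remaining characters it is '1'.
enlarged canines (derived state '1') is unique to Species S (autapomorphy; uninformative for grouping).
All ingroup taxa share the derived state '1' for leaf margin serrate; it defines the ingroup but does not resolve relationships within it.
Only Species P and Species Z show the derived state '0' for compound eyes, supporting them as a clade.
caudal autotomy (derived state '1') is shared by Species P, Species S, and Species Z — a synapomorphy uniting that clade.
sclerotic ring (derived state '1') is unique to Species Z (autapomorphy; uninformative for grouping).
Most parsimonious ingroup topology: (((Species P,Species Z),Species S),Species W).
Species P and Species Z form a cherry on this tree, so they are sister taxa.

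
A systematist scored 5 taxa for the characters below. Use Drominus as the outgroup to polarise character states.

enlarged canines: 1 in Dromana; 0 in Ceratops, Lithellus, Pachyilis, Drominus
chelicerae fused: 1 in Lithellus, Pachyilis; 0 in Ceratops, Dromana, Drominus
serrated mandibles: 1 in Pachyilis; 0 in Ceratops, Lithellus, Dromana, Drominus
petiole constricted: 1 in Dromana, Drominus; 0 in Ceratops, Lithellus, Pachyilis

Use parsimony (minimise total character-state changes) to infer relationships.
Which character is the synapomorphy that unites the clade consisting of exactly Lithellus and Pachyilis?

Character polarity is set by the outgroup: the derived state is whichever differs from the outgroup's state, so for petiole constricted the derived state is '0', and for the remaining characters it is '1'.
enlarged canines (derived state '1') is unique to Dromana (autapomorphy; uninformative for grouping).
Only Lithellus and Pachyilis show the derived state '1' for chelicerae fused, supporting them as a clade.
serrated mandibles (derived state '1') is unique to Pachyilis (autapomorphy; uninformative for grouping).
petiole constricted (derived state '0') is shared by Ceratops, Lithellus, and Pachyilis — a synapomorphy uniting that clade.
Most parsimonious ingroup topology: (((Lithellus,Pachyilis),Ceratops),Dromana).
The clade {Lithellus, Pachyilis} is supported by chelicerae fused: its derived state '1' occurs in exactly those taxa and in no other taxon (including the outgroup).

chelicerae fused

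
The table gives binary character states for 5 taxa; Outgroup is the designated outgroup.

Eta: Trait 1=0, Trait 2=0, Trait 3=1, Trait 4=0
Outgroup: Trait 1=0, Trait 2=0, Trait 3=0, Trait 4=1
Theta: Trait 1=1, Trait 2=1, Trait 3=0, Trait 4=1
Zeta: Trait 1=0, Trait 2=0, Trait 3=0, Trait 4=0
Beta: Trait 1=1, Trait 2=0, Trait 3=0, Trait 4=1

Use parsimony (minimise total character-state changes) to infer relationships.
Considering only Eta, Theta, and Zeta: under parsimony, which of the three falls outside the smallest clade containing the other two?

Character polarity is set by the outgroup: the derived state is whichever differs from the outgroup's state, so for Trait 4 the derived state is '0', and for the remaining characters it is '1'.
Trait 1 (derived state '1') is shared by Beta and Theta — a synapomorphy uniting that clade.
Trait 2: derived state '1' in Theta only — an autapomorphy, so it tells us nothing about relationships among taxa.
Trait 3 (derived state '1') is unique to Eta (autapomorphy; uninformative for grouping).
Trait 4 (derived state '0') is shared by Eta and Zeta — a synapomorphy uniting that clade.
Most parsimonious ingroup topology: ((Eta,Zeta),(Beta,Theta)).
Eta and Zeta share a more recent common ancestor with each other than either does with Theta, so Theta is the least closely related of the three.

Theta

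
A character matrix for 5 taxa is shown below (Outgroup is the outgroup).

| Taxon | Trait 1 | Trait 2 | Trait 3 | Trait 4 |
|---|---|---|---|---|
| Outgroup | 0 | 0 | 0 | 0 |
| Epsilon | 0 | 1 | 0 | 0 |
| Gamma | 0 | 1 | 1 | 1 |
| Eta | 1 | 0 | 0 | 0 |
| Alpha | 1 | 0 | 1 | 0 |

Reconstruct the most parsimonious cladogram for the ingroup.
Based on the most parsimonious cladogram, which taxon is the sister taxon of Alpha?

Eta

The outgroup has state '0' for every character, so '1' is the derived state throughout.
Trait 1 (derived state '1') is shared by Alpha and Eta — a synapomorphy uniting that clade.
Only Epsilon and Gamma show the derived state '1' for Trait 2, supporting them as a clade.
Trait 3 groups Alpha and Gamma, which is incompatible with the clades supported by the remaining characters; treating it as convergent (homoplasy) costs fewer steps than any alternative tree.
Trait 4 (derived state '1') is unique to Gamma (autapomorphy; uninformative for grouping).
Most parsimonious ingroup topology: ((Epsilon,Gamma),(Eta,Alpha)).
Alpha and Eta form a cherry on this tree, so they are sister taxa.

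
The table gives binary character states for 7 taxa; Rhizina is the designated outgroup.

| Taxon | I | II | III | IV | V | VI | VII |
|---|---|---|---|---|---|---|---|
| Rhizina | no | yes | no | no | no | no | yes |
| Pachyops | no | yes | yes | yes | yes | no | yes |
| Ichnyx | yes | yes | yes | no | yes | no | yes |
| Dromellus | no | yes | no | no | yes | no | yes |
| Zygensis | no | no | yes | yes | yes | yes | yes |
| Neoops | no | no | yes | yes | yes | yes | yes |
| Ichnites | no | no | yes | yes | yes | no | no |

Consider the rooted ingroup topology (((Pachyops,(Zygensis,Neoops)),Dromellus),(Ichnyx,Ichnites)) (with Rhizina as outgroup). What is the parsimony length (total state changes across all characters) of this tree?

Map each character onto (((Pachyops,(Zygensis,Neoops)),Dromellus),(Ichnyx,Ichnites)) (rooted by Rhizina) and count the minimum state changes it requires (Fitch parsimony):
I: 1; II: 2; III: 2; IV: 2; V: 1; VI: 1; VII: 1.
Total tree length = 10.

10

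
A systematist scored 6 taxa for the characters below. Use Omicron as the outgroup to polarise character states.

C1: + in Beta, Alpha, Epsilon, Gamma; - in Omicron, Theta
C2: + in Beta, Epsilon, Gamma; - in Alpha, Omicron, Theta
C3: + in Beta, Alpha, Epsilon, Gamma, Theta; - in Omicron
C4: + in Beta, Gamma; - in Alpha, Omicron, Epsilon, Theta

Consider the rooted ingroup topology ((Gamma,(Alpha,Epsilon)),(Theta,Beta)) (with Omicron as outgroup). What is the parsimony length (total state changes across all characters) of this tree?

8

Map each character onto ((Gamma,(Alpha,Epsilon)),(Theta,Beta)) (rooted by Omicron) and count the minimum state changes it requires (Fitch parsimony):
C1: 2; C2: 3; C3: 1; C4: 2.
Total tree length = 8.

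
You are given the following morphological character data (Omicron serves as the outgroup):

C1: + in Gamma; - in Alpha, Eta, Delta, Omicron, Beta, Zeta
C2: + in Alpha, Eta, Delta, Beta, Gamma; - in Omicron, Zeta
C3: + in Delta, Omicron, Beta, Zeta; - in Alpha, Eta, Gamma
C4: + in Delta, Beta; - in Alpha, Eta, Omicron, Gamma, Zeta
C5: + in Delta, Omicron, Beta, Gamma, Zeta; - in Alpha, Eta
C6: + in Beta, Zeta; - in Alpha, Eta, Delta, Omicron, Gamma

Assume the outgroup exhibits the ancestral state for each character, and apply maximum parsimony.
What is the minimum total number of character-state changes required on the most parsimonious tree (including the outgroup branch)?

7

Character polarity is set by the outgroup: the derived state is whichever differs from the outgroup's state, so for C3, C5 the derived state is '-', and for the remaining characters it is '+'.
C1: derived state '+' in Gamma only — an autapomorphy, so it tells us nothing about relationships among taxa.
Only Alpha, Beta, Delta, Eta, and Gamma show the derived state '+' for C2, supporting them as a clade.
C3: derived state '-' in Alpha, Eta, and Gamma only — synapomorphy for {Alpha, Eta, Gamma}.
Only Beta and Delta show the derived state '+' for C4, supporting them as a clade.
C5 (derived state '-') is shared by Alpha and Eta — a synapomorphy uniting that clade.
C6 groups Beta and Zeta, which is incompatible with the clades supported by the remaining characters; treating it as convergent (homoplasy) costs fewer steps than any alternative tree.
Most parsimonious ingroup topology: ((((Alpha,Eta),Gamma),(Beta,Delta)),Zeta).
Changes per character on this tree: C1: 1; C2: 1; C3: 1; C4: 1; C5: 1; C6: 2.
Total = 7.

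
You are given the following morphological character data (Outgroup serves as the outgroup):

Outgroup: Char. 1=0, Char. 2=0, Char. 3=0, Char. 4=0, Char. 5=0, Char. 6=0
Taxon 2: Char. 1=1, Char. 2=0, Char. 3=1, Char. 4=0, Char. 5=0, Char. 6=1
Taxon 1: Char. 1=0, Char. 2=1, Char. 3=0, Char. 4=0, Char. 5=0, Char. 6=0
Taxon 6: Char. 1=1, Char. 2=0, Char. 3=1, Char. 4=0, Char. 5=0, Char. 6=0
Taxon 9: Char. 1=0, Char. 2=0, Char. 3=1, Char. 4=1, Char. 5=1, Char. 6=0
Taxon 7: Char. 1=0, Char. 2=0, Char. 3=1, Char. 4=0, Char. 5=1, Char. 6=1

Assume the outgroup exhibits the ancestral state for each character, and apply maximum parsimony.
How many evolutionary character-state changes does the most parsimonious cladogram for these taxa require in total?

The outgroup has state '0' for every character, so '1' is the derived state throughout.
Char. 1: derived state '1' in Taxon 2 and Taxon 6 only — synapomorphy for {Taxon 2, Taxon 6}.
Char. 2 (derived state '1') is unique to Taxon 1 (autapomorphy; uninformative for grouping).
Char. 3: derived state '1' in Taxon 2, Taxon 6, Taxon 7, and Taxon 9 only — synapomorphy for {Taxon 2, Taxon 6, Taxon 7, Taxon 9}.
Char. 4 (derived state '1') is unique to Taxon 9 (autapomorphy; uninformative for grouping).
Only Taxon 7 and Taxon 9 show the derived state '1' for Char. 5, supporting them as a clade.
Char. 6 (state '1') occurs in Taxon 2 and Taxon 7 but conflicts with the nesting implied by the other characters — most parsimoniously interpreted as homoplasy.
Most parsimonious ingroup topology: (((Taxon 2,Taxon 6),(Taxon 9,Taxon 7)),Taxon 1).
Changes per character on this tree: Char. 1: 1; Char. 2: 1; Char. 3: 1; Char. 4: 1; Char. 5: 1; Char. 6: 2.
Total = 7.

7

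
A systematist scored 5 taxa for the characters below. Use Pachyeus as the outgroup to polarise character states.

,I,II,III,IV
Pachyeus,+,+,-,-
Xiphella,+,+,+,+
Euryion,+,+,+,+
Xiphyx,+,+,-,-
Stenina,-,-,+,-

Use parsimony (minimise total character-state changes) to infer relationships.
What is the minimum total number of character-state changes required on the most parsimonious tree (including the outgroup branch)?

4

Character polarity is set by the outgroup: the derived state is whichever differs from the outgroup's state, so for I, II the derived state is '-', and for the remaining characters it is '+'.
I (derived state '-') is unique to Stenina (autapomorphy; uninformative for grouping).
II (derived state '-') is unique to Stenina (autapomorphy; uninformative for grouping).
Only Euryion, Stenina, and Xiphella show the derived state '+' for III, supporting them as a clade.
Only Euryion and Xiphella show the derived state '+' for IV, supporting them as a clade.
Most parsimonious ingroup topology: (((Xiphella,Euryion),Stenina),Xiphyx).
Changes per character on this tree: I: 1; II: 1; III: 1; IV: 1.
Total = 4.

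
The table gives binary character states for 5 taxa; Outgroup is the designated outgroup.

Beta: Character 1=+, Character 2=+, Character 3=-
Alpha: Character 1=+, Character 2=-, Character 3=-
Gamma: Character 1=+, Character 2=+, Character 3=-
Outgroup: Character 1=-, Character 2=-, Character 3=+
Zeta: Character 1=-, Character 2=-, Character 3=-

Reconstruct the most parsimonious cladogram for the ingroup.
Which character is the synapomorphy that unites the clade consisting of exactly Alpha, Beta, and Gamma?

Character 1

Character polarity is set by the outgroup: the derived state is whichever differs from the outgroup's state, so for Character 3 the derived state is '-', and for the remaining characters it is '+'.
Only Alpha, Beta, and Gamma show the derived state '+' for Character 1, supporting them as a clade.
Character 2 (derived state '+') is shared by Beta and Gamma — a synapomorphy uniting that clade.
All ingroup taxa share the derived state '-' for Character 3; it defines the ingroup but does not resolve relationships within it.
Most parsimonious ingroup topology: (((Gamma,Beta),Alpha),Zeta).
The clade {Alpha, Beta, Gamma} is supported by Character 1: its derived state '+' occurs in exactly those taxa and in no other taxon (including the outgroup).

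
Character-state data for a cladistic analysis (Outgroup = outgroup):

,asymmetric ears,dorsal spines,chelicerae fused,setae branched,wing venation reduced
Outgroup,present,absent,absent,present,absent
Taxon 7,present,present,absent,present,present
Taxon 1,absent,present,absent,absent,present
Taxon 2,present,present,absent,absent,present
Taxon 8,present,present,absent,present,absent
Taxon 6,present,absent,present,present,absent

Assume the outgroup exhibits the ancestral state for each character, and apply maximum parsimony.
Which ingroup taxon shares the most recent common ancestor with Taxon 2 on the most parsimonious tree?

Taxon 1

Character polarity is set by the outgroup: the derived state is whichever differs from the outgroup's state, so for asymmetric ears, setae branched the derived state is 'absent', and for the remaining characters it is 'present'.
asymmetric ears (derived state 'absent') is unique to Taxon 1 (autapomorphy; uninformative for grouping).
dorsal spines (derived state 'present') is shared by Taxon 1, Taxon 2, Taxon 7, and Taxon 8 — a synapomorphy uniting that clade.
chelicerae fused: derived state 'present' in Taxon 6 only — an autapomorphy, so it tells us nothing about relationships among taxa.
Only Taxon 1 and Taxon 2 show the derived state 'absent' for setae branched, supporting them as a clade.
Only Taxon 1, Taxon 2, and Taxon 7 show the derived state 'present' for wing venation reduced, supporting them as a clade.
Most parsimonious ingroup topology: (((Taxon 7,(Taxon 1,Taxon 2)),Taxon 8),Taxon 6).
Taxon 2 and Taxon 1 form a cherry on this tree, so they are sister taxa.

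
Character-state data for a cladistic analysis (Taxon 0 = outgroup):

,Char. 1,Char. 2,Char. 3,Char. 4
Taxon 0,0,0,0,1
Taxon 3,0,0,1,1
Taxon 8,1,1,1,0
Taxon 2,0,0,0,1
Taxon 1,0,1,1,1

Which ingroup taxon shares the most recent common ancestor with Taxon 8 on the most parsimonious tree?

Character polarity is set by the outgroup: the derived state is whichever differs from the outgroup's state, so for Char. 4 the derived state is '0', and for the remaining characters it is '1'.
Char. 1: derived state '1' in Taxon 8 only — an autapomorphy, so it tells us nothing about relationships among taxa.
Only Taxon 1 and Taxon 8 show the derived state '1' for Char. 2, supporting them as a clade.
Char. 3: derived state '1' in Taxon 1, Taxon 3, and Taxon 8 only — synapomorphy for {Taxon 1, Taxon 3, Taxon 8}.
Char. 4 (derived state '0') is unique to Taxon 8 (autapomorphy; uninformative for grouping).
Most parsimonious ingroup topology: ((Taxon 3,(Taxon 8,Taxon 1)),Taxon 2).
Taxon 8 and Taxon 1 form a cherry on this tree, so they are sister taxa.

Taxon 1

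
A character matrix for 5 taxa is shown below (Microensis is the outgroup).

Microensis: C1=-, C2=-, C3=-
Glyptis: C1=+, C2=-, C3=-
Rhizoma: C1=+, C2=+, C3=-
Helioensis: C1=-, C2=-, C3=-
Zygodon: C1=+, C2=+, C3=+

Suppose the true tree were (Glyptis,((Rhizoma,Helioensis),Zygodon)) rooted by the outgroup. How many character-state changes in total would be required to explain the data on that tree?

Map each character onto (Glyptis,((Rhizoma,Helioensis),Zygodon)) (rooted by Microensis) and count the minimum state changes it requires (Fitch parsimony):
C1: 2; C2: 2; C3: 1.
Total tree length = 5.

5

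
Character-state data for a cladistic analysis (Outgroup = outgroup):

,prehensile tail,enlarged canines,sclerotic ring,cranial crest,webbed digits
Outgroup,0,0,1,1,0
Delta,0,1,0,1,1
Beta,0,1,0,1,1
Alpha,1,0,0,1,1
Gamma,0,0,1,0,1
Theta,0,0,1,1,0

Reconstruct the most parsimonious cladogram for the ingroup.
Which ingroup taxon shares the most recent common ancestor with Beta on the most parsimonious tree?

Character polarity is set by the outgroup: the derived state is whichever differs from the outgroup's state, so for sclerotic ring, cranial crest the derived state is '0', and for the remaining characters it is '1'.
prehensile tail (derived state '1') is unique to Alpha (autapomorphy; uninformative for grouping).
Only Beta and Delta show the derived state '1' for enlarged canines, supporting them as a clade.
sclerotic ring (derived state '0') is shared by Alpha, Beta, and Delta — a synapomorphy uniting that clade.
cranial crest: derived state '0' in Gamma only — an autapomorphy, so it tells us nothing about relationships among taxa.
webbed digits: derived state '1' in Alpha, Beta, Delta, and Gamma only — synapomorphy for {Alpha, Beta, Delta, Gamma}.
Most parsimonious ingroup topology: ((((Delta,Beta),Alpha),Gamma),Theta).
Beta and Delta form a cherry on this tree, so they are sister taxa.

Delta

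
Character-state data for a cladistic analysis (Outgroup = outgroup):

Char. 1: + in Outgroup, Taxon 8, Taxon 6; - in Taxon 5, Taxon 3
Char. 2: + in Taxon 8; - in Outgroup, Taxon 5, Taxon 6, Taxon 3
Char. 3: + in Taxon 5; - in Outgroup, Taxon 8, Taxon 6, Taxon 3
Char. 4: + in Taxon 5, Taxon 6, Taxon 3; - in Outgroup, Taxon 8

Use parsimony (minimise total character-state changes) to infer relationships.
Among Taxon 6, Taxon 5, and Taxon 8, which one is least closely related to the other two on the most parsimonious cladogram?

Taxon 8

Character polarity is set by the outgroup: the derived state is whichever differs from the outgroup's state, so for Char. 1 the derived state is '-', and for the remaining characters it is '+'.
Only Taxon 3 and Taxon 5 show the derived state '-' for Char. 1, supporting them as a clade.
Char. 2: derived state '+' in Taxon 8 only — an autapomorphy, so it tells us nothing about relationships among taxa.
Char. 3 (derived state '+') is unique to Taxon 5 (autapomorphy; uninformative for grouping).
Char. 4: derived state '+' in Taxon 3, Taxon 5, and Taxon 6 only — synapomorphy for {Taxon 3, Taxon 5, Taxon 6}.
Most parsimonious ingroup topology: (((Taxon 5,Taxon 3),Taxon 6),Taxon 8).
Taxon 5 and Taxon 6 share a more recent common ancestor with each other than either does with Taxon 8, so Taxon 8 is the least closely related of the three.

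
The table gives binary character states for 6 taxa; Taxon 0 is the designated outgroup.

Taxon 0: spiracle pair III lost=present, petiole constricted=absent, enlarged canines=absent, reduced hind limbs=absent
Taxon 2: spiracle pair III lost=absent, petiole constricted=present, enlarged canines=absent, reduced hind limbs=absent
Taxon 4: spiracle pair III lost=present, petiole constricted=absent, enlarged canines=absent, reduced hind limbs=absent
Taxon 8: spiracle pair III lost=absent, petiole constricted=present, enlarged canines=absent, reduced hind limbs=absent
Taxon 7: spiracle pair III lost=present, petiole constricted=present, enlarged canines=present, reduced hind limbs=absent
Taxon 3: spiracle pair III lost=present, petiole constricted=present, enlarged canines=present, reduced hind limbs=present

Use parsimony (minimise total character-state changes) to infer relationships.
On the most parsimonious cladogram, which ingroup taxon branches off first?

Character polarity is set by the outgroup: the derived state is whichever differs from the outgroup's state, so for spiracle pair III lost the derived state is 'absent', and for the remaining characters it is 'present'.
spiracle pair III lost (derived state 'absent') is shared by Taxon 2 and Taxon 8 — a synapomorphy uniting that clade.
petiole constricted (derived state 'present') is shared by Taxon 2, Taxon 3, Taxon 7, and Taxon 8 — a synapomorphy uniting that clade.
enlarged canines: derived state 'present' in Taxon 3 and Taxon 7 only — synapomorphy for {Taxon 3, Taxon 7}.
reduced hind limbs (derived state 'present') is unique to Taxon 3 (autapomorphy; uninformative for grouping).
Most parsimonious ingroup topology: (((Taxon 2,Taxon 8),(Taxon 7,Taxon 3)),Taxon 4).
Taxon 4 is sister to the clade containing all other ingroup taxa, so it is the earliest-diverging (most basal) ingroup lineage.

Taxon 4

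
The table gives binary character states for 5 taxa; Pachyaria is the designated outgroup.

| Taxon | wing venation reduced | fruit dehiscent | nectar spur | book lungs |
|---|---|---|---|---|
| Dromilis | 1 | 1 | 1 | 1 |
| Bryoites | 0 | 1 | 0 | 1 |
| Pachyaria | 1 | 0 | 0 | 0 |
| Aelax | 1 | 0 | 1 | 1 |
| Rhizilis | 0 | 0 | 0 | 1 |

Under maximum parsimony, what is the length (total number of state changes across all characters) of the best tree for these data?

5

Character polarity is set by the outgroup: the derived state is whichever differs from the outgroup's state, so for wing venation reduced the derived state is '0', and for the remaining characters it is '1'.
wing venation reduced (derived state '0') is shared by Bryoites and Rhizilis — a synapomorphy uniting that clade.
fruit dehiscent (state '1') occurs in Bryoites and Dromilis but conflicts with the nesting implied by the other characters — most parsimoniously interpreted as homoplasy.
Only Aelax and Dromilis show the derived state '1' for nectar spur, supporting them as a clade.
All ingroup taxa share the derived state '1' for book lungs; it defines the ingroup but does not resolve relationships within it.
Most parsimonious ingroup topology: ((Aelax,Dromilis),(Bryoites,Rhizilis)).
Changes per character on this tree: wing venation reduced: 1; fruit dehiscent: 2; nectar spur: 1; book lungs: 1.
Total = 5.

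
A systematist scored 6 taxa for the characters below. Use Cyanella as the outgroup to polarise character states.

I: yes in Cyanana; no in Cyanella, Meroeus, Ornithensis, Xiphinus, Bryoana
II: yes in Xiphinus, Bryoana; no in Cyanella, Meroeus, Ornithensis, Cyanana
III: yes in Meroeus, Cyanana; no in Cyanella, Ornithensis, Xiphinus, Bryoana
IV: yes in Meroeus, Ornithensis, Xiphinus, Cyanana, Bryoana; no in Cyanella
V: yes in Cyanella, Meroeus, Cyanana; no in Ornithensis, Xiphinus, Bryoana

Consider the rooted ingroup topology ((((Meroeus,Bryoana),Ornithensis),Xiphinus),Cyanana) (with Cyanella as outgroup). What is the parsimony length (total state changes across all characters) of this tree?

Map each character onto ((((Meroeus,Bryoana),Ornithensis),Xiphinus),Cyanana) (rooted by Cyanella) and count the minimum state changes it requires (Fitch parsimony):
I: 1; II: 2; III: 2; IV: 1; V: 2.
Total tree length = 8.

8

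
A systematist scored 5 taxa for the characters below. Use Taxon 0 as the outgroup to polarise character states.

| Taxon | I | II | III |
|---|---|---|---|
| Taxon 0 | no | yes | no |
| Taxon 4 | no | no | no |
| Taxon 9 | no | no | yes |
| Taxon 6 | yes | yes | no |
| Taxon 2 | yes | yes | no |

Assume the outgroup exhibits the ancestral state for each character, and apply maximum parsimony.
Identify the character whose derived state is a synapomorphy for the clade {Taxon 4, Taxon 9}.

II

Character polarity is set by the outgroup: the derived state is whichever differs from the outgroup's state, so for II the derived state is 'no', and for the remaining characters it is 'yes'.
I: derived state 'yes' in Taxon 2 and Taxon 6 only — synapomorphy for {Taxon 2, Taxon 6}.
Only Taxon 4 and Taxon 9 show the derived state 'no' for II, supporting them as a clade.
III: derived state 'yes' in Taxon 9 only — an autapomorphy, so it tells us nothing about relationships among taxa.
Most parsimonious ingroup topology: ((Taxon 4,Taxon 9),(Taxon 6,Taxon 2)).
The clade {Taxon 4, Taxon 9} is supported by II: its derived state 'no' occurs in exactly those taxa and in no other taxon (including the outgroup).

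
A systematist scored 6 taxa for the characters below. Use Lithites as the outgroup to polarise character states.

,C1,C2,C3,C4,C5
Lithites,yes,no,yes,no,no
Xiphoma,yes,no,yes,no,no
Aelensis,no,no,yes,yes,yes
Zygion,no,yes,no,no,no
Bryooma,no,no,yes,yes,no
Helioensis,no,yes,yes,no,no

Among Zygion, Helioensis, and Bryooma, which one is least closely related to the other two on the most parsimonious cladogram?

Character polarity is set by the outgroup: the derived state is whichever differs from the outgroup's state, so for C1, C3 the derived state is 'no', and for the remaining characters it is 'yes'.
C1 (derived state 'no') is shared by Aelensis, Bryooma, Helioensis, and Zygion — a synapomorphy uniting that clade.
Only Helioensis and Zygion show the derived state 'yes' for C2, supporting them as a clade.
C3 (derived state 'no') is unique to Zygion (autapomorphy; uninformative for grouping).
C4 (derived state 'yes') is shared by Aelensis and Bryooma — a synapomorphy uniting that clade.
C5: derived state 'yes' in Aelensis only — an autapomorphy, so it tells us nothing about relationships among taxa.
Most parsimonious ingroup topology: (Xiphoma,((Aelensis,Bryooma),(Zygion,Helioensis))).
Zygion and Helioensis share a more recent common ancestor with each other than either does with Bryooma, so Bryooma is the least closely related of the three.

Bryooma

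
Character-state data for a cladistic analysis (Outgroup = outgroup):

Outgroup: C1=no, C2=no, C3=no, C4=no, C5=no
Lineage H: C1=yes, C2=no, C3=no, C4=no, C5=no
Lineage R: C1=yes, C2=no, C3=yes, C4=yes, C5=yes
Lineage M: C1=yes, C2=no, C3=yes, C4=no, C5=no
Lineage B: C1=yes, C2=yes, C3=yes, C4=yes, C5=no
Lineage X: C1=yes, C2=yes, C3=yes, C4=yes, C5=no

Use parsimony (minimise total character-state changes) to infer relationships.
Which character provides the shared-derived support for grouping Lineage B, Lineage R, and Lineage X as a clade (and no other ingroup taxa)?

C4

The outgroup has state 'no' for every character, so 'yes' is the derived state throughout.
All ingroup taxa share the derived state 'yes' for C1; it defines the ingroup but does not resolve relationships within it.
Only Lineage B and Lineage X show the derived state 'yes' for C2, supporting them as a clade.
C3 (derived state 'yes') is shared by Lineage B, Lineage M, Lineage R, and Lineage X — a synapomorphy uniting that clade.
Only Lineage B, Lineage R, and Lineage X show the derived state 'yes' for C4, supporting them as a clade.
C5 (derived state 'yes') is unique to Lineage R (autapomorphy; uninformative for grouping).
Most parsimonious ingroup topology: (Lineage H,((Lineage R,(Lineage B,Lineage X)),Lineage M)).
The clade {Lineage B, Lineage R, Lineage X} is supported by C4: its derived state 'yes' occurs in exactly those taxa and in no other taxon (including the outgroup).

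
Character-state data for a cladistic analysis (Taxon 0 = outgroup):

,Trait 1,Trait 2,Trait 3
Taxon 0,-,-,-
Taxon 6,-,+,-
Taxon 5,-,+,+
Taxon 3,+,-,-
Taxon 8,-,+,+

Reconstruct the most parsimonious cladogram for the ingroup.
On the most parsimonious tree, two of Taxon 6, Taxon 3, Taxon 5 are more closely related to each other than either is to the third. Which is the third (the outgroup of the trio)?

Taxon 3

The outgroup has state '-' for every character, so '+' is the derived state throughout.
Trait 1: derived state '+' in Taxon 3 only — an autapomorphy, so it tells us nothing about relationships among taxa.
Trait 2 (derived state '+') is shared by Taxon 5, Taxon 6, and Taxon 8 — a synapomorphy uniting that clade.
Trait 3 (derived state '+') is shared by Taxon 5 and Taxon 8 — a synapomorphy uniting that clade.
Most parsimonious ingroup topology: ((Taxon 6,(Taxon 5,Taxon 8)),Taxon 3).
Taxon 6 and Taxon 5 share a more recent common ancestor with each other than either does with Taxon 3, so Taxon 3 is the least closely related of the three.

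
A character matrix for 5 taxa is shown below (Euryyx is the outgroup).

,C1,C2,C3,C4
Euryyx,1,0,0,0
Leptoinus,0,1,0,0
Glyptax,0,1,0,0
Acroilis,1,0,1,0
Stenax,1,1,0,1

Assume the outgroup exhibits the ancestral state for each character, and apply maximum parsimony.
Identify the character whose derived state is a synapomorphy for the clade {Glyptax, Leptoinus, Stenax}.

C2

Character polarity is set by the outgroup: the derived state is whichever differs from the outgroup's state, so for C1 the derived state is '0', and for the remaining characters it is '1'.
C1: derived state '0' in Glyptax and Leptoinus only — synapomorphy for {Glyptax, Leptoinus}.
C2 (derived state '1') is shared by Glyptax, Leptoinus, and Stenax — a synapomorphy uniting that clade.
C3: derived state '1' in Acroilis only — an autapomorphy, so it tells us nothing about relationships among taxa.
C4: derived state '1' in Stenax only — an autapomorphy, so it tells us nothing about relationships among taxa.
Most parsimonious ingroup topology: (((Leptoinus,Glyptax),Stenax),Acroilis).
The clade {Glyptax, Leptoinus, Stenax} is supported by C2: its derived state '1' occurs in exactly those taxa and in no other taxon (including the outgroup).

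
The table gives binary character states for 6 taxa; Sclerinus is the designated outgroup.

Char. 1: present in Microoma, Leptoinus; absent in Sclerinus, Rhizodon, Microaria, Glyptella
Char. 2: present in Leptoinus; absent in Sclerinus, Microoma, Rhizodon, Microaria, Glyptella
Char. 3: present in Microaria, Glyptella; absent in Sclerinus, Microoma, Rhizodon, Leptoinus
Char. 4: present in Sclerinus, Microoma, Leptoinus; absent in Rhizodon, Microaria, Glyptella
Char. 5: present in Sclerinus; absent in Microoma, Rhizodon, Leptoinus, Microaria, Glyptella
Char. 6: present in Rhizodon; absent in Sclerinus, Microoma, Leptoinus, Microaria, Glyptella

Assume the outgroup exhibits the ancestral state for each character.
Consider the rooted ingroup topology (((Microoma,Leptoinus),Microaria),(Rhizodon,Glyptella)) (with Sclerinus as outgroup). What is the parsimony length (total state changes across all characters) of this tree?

8

Map each character onto (((Microoma,Leptoinus),Microaria),(Rhizodon,Glyptella)) (rooted by Sclerinus) and count the minimum state changes it requires (Fitch parsimony):
Char. 1: 1; Char. 2: 1; Char. 3: 2; Char. 4: 2; Char. 5: 1; Char. 6: 1.
Total tree length = 8.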